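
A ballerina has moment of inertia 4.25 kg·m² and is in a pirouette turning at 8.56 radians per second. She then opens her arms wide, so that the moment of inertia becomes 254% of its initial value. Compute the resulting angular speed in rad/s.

No external torque acts about the spin axis, so angular momentum is conserved.
I₂ = 2.54 × 4.25 = 10.79 kg·m².
ω₂ = I₁ω₁ / I₂ = (4.250)(8.56 rad/s) / (10.79) = 3.370 rad/s.

ω₂ ≈ 3.37 rad/s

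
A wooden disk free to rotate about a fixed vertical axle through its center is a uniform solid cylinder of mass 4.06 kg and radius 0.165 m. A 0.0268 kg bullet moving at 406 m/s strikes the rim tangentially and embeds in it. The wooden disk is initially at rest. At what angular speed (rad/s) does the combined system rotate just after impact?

|ω_f| ≈ 32.1 rad/s

The axle reaction passes through the axle and exerts no torque about it; angular momentum about the axle is conserved through the impact.
I_p = ½(4.06)(0.165)² = 0.05527 kg·m². Taking the sense of the bullet's angular momentum as positive, L_{bullet} = m v R = (0.0268)(406)(0.165) = 1.795 kg·m²/s.
L_i = 0 + 1.795 = 1.795 kg·m²/s.
After sticking, I_f = I_p + m R² = 0.05527 + (0.0268)(0.165)² = 0.05600 kg·m².
ω_f = L_i / I_f = 1.795 / 0.05600 = 32.06 rad/s.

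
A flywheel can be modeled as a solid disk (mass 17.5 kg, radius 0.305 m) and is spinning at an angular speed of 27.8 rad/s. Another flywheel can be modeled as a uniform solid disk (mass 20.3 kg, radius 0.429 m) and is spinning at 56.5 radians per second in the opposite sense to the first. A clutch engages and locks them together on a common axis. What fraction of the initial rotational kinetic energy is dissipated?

fraction ≈ 0.611

No external torque acts about the common axis, so total angular momentum is conserved.
Moments of inertia: I_A = ½(17.5)(0.305)² = 0.8140 kg·m²; I_B = ½(20.3)(0.429)² = 1.868 kg·m².
Taking A's sense as positive: L = (0.8140)(27.8) − (1.868)(56.5) = -82.91 kg·m²·rad/s.
Combined I = 0.8140 + 1.868 = 2.682 kg·m².
ω_f = L / I = -82.91 / 2.682 = -30.92 rad/s.
KE_i = ½ΣIω² = 3296 J; KE_f = ½(2.682)(30.92)² = 1282 J.
Fraction dissipated = (KE_i − KE_f)/KE_i = 0.6112.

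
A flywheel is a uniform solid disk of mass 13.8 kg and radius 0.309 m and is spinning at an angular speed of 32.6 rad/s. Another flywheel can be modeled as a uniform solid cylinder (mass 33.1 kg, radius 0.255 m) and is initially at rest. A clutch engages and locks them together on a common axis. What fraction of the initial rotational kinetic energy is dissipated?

No external torque acts about the common axis, so total angular momentum is conserved.
Moments of inertia: I_A = ½(13.8)(0.309)² = 0.6588 kg·m²; I_B = ½(33.1)(0.255)² = 1.076 kg·m².
Taking A's sense as positive: L = (0.6588)(32.6) = 21.48 kg·m²·rad/s.
Combined I = 0.6588 + 1.076 = 1.735 kg·m².
ω_f = L / I = 21.48 / 1.735 = 12.38 rad/s.
KE_i = ½ΣIω² = 350.1 J; KE_f = ½(1.735)(12.38)² = 132.9 J.
Fraction dissipated = (KE_i − KE_f)/KE_i = 0.6203.

fraction ≈ 0.620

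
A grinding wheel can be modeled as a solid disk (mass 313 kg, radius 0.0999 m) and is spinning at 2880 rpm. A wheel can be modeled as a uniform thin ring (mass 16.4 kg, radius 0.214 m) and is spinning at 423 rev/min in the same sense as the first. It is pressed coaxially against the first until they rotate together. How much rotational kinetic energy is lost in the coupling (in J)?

ΔKE lost ≈ 16800 J

The coupling torques are internal; angular momentum about the shared axis is conserved.
Moments of inertia: I_A = ½(313)(0.0999)² = 1.562 kg·m²; I_B = (16.4)(0.214)² = 0.7511 kg·m².
Taking A's sense as positive: L = (1.562)(2880) + (0.7511)(423) = 4816 kg·m²·rpm.
Combined I = 1.562 + 0.7511 = 2.313 kg·m².
ω_f = L / I = 4816 / 2.313 = 2082 rpm.
KE_i = ½ΣIω² = 71770 J; KE_f = ½(2.313)(218.0)² = 54980 J.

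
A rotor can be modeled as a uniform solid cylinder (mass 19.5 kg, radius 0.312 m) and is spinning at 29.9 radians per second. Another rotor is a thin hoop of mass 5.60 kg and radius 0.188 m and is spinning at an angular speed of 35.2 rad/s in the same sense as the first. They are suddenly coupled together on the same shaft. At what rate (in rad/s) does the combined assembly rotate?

No external torque acts about the common axis, so total angular momentum is conserved.
Moments of inertia: I_A = ½(19.5)(0.312)² = 0.9491 kg·m²; I_B = (5.60)(0.188)² = 0.1979 kg·m².
Taking A's sense as positive: L = (0.9491)(29.9) + (0.1979)(35.2) = 35.35 kg·m²·rad/s.
Combined I = 0.9491 + 0.1979 = 1.147 kg·m².
ω_f = L / I = 35.35 / 1.147 = 30.81 rad/s.

|ω_f| ≈ 30.8 rad/s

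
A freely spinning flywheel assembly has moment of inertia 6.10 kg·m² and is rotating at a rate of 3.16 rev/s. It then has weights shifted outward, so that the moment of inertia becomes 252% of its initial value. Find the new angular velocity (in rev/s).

ω₂ ≈ 1.25 rev/s

With no external torque about the axis, L is conserved: I₁ω₁ = I₂ω₂.
I₂ = 2.52 × 6.10 = 15.37 kg·m².
ω₂ = I₁ω₁ / I₂ = (6.100)(3.16 rev/s) / (15.37) = 1.254 rev/s.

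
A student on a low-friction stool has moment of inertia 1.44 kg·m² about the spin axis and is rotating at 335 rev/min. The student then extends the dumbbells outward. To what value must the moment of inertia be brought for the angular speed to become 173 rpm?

I₂ ≈ 2.79 kg·m²

No external torque acts about the spin axis, so angular momentum is conserved.
I₂ = I₁ω₁ / ω₂ = (1.44)(335) / (173) = 2.788 kg·m².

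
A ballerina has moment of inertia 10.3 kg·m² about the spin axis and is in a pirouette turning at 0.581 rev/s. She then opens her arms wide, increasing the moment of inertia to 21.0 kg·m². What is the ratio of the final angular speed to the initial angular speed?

ω₂/ω₁ ≈ 0.490

With no external torque about the axis, L is conserved: I₁ω₁ = I₂ω₂.
ω₂/ω₁ = I₁/I₂ = 10.30 / 21.00 = 0.4905.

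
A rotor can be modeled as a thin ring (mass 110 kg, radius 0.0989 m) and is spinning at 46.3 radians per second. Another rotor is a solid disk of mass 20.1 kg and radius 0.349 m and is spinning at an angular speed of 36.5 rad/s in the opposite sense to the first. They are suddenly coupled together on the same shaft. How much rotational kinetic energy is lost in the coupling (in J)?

ΔKE lost ≈ 1960 J

The coupling torques are internal; angular momentum about the shared axis is conserved.
Moments of inertia: I_A = (110)(0.0989)² = 1.076 kg·m²; I_B = ½(20.1)(0.349)² = 1.224 kg·m².
Taking A's sense as positive: L = (1.076)(46.3) − (1.224)(36.5) = 5.136 kg·m²·rad/s.
Combined I = 1.076 + 1.224 = 2.300 kg·m².
ω_f = L / I = 5.136 / 2.300 = 2.233 rad/s.
KE_i = ½ΣIω² = 1969 J; KE_f = ½(2.300)(2.233)² = 5.734 J.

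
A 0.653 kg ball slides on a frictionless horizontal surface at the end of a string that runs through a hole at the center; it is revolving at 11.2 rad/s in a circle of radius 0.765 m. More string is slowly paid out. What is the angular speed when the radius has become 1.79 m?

ω₂ ≈ 2.05 rad/s

The constraining force is radial, so m r² ω about the center is conserved.
ω₂ = ω₁ (r₁/r₂)² = (11.2)(0.765/1.79)² = 2.046 rad/s.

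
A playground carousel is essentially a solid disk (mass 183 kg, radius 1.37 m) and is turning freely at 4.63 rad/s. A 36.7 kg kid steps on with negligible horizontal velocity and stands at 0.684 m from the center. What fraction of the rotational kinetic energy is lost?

No external torque acts about the center; L_before = L_after.
I_p = ½(183)(1.37)² = 171.7 kg·m².
Added inertia Σmr² = (36.7)(0.684)² = 17.17 kg·m²; I_f = 171.7 + 17.17 = 188.9 kg·m².
ω_f = I_p ω_i / I_f = (171.7)(4.63) / 188.9 = 4.209 rad/s.
KE_i = ½(171.7)(4.630 rad/s)² = 1841 J; KE_f = ½(188.9)(4.209)² = 1673 J.
Fraction lost = 0.09089.

fraction ≈ 0.0909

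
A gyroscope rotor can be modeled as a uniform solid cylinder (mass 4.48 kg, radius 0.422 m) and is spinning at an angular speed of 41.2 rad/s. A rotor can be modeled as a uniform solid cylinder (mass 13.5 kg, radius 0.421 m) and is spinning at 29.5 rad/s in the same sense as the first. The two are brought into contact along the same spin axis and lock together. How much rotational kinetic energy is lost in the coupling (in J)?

ΔKE lost ≈ 20.5 J

No external torque acts about the common axis, so total angular momentum is conserved.
Moments of inertia: I_A = ½(4.48)(0.422)² = 0.3989 kg·m²; I_B = ½(13.5)(0.421)² = 1.196 kg·m².
Taking A's sense as positive: L = (0.3989)(41.2) + (1.196)(29.5) = 51.73 kg·m²·rad/s.
Combined I = 0.3989 + 1.196 = 1.595 kg·m².
ω_f = L / I = 51.73 / 1.595 = 32.43 rad/s.
KE_i = ½ΣIω² = 859.1 J; KE_f = ½(1.595)(32.43)² = 838.7 J.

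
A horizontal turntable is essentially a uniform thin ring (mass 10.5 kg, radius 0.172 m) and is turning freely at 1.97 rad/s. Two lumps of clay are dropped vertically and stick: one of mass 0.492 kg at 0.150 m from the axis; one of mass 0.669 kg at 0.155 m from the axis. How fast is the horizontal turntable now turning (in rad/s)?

The added mass arrives with no angular momentum about the axis, and any external torque about the axis is negligible, so the system's angular momentum is conserved.
I_p = (10.5)(0.172)² = 0.3106 kg·m².
Added inertia Σmr² = (0.492)(0.150)² + (0.669)(0.155)² = 0.02714 kg·m²; I_f = 0.3106 + 0.02714 = 0.3378 kg·m².
ω_f = I_p ω_i / I_f = (0.3106)(1.97) / 0.3378 = 1.812 rad/s.

ω_f ≈ 1.81 rad/s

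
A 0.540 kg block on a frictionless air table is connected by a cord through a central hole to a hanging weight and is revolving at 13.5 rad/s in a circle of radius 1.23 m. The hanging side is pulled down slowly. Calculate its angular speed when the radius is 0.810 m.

ω₂ ≈ 31.1 rad/s

The constraining force is radial, so m r² ω about the center is conserved.
ω₂ = ω₁ (r₁/r₂)² = (13.5)(1.23/0.810)² = 31.13 rad/s.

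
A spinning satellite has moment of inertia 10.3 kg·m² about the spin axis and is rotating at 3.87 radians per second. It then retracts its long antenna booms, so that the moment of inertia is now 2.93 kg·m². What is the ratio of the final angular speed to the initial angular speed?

Angular momentum about the spin axis is conserved since the torque about it is zero.
ω₂/ω₁ = I₁/I₂ = 10.30 / 2.930 = 3.515.

ω₂/ω₁ ≈ 3.52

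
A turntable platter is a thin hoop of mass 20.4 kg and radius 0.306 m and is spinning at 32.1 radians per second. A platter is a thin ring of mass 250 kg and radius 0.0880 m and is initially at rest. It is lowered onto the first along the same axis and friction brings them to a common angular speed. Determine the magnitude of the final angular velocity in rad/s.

|ω_f| ≈ 15.9 rad/s

The coupling torques are internal; angular momentum about the shared axis is conserved.
Moments of inertia: I_A = (20.4)(0.306)² = 1.910 kg·m²; I_B = (250)(0.0880)² = 1.936 kg·m².
Taking A's sense as positive: L = (1.910)(32.1) = 61.32 kg·m²·rad/s.
Combined I = 1.910 + 1.936 = 3.846 kg·m².
ω_f = L / I = 61.32 / 3.846 = 15.94 rad/s.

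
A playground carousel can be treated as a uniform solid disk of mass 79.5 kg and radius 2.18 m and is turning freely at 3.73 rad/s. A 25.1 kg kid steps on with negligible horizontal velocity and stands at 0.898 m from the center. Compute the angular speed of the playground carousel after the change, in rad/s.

ω_f ≈ 3.37 rad/s

The added mass arrives with no angular momentum about the center, and any external torque about the center is negligible, so the system's angular momentum is conserved.
I_p = ½(79.5)(2.18)² = 188.9 kg·m².
Added inertia Σmr² = (25.1)(0.898)² = 20.24 kg·m²; I_f = 188.9 + 20.24 = 209.1 kg·m².
ω_f = I_p ω_i / I_f = (188.9)(3.73) / 209.1 = 3.369 rad/s.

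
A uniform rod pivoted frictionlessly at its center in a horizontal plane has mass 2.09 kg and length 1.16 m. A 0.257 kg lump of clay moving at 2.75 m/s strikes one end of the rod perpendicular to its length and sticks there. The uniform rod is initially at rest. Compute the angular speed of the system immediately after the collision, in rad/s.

About the pivot the impulsive forces during the collision are internal, so angular momentum about that axis is conserved.
I_p = (1/12)(2.09)(1.16)² = 0.2344 kg·m². Taking the sense of the lump of clay's angular momentum as positive, L_{lump} = m v R = (0.257)(2.75)(1.16/2) = 0.4099 kg·m²/s.
L_i = 0 + 0.4099 = 0.4099 kg·m²/s.
After sticking, I_f = I_p + m R² = 0.2344 + (0.257)(1.16/2)² = 0.3208 kg·m².
ω_f = L_i / I_f = 0.4099 / 0.3208 = 1.278 rad/s.

|ω_f| ≈ 1.28 rad/s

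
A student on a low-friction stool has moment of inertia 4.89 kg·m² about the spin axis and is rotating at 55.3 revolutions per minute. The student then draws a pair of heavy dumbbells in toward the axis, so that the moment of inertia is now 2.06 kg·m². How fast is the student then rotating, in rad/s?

With no external torque about the axis, L is conserved: I₁ω₁ = I₂ω₂.
ω₂ = I₁ω₁ / I₂ = (4.890)(55.3 rpm) / (2.060) = 131.3 rpm = 13.75 rad/s.

ω₂ ≈ 13.7 rad/s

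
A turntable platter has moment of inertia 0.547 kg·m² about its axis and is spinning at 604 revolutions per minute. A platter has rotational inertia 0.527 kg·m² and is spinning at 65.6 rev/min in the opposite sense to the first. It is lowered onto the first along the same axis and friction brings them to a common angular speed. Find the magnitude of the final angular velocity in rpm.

No external torque acts about the common axis, so total angular momentum is conserved.
Taking A's sense as positive: L = (0.5470)(604) − (0.5270)(65.6) = 295.8 kg·m²·rpm.
Combined I = 0.5470 + 0.5270 = 1.074 kg·m².
ω_f = L / I = 295.8 / 1.074 = 275.4 rpm.

|ω_f| ≈ 275 rpm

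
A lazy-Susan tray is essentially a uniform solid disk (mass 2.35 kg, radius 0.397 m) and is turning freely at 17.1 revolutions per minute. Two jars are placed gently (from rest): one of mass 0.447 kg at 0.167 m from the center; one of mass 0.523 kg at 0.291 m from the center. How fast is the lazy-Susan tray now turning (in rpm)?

The added mass arrives with no angular momentum about the center, and any external torque about the center is negligible, so the system's angular momentum is conserved.
I_p = ½(2.35)(0.397)² = 0.1852 kg·m².
Added inertia Σmr² = (0.447)(0.167)² + (0.523)(0.291)² = 0.05675 kg·m²; I_f = 0.1852 + 0.05675 = 0.2419 kg·m².
ω_f = I_p ω_i / I_f = (0.1852)(17.1) / 0.2419 = 13.09 rpm.

ω_f ≈ 13.1 rpm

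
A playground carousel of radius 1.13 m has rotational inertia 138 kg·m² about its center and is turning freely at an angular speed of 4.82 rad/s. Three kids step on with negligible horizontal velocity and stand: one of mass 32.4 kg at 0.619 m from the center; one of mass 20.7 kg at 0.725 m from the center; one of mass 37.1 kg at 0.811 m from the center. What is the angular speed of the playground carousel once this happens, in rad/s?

The added mass arrives with no angular momentum about the center, and any external torque about the center is negligible, so the system's angular momentum is conserved.
Added inertia Σmr² = (32.4)(0.619)² + (20.7)(0.725)² + (37.1)(0.811)² = 47.70 kg·m²; I_f = 138.0 + 47.70 = 185.7 kg·m².
ω_f = I_p ω_i / I_f = (138.0)(4.82) / 185.7 = 3.582 rad/s.

ω_f ≈ 3.58 rad/s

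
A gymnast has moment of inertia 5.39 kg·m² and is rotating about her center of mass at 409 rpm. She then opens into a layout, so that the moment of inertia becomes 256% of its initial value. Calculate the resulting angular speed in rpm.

ω₂ ≈ 160 rpm

With no external torque about the axis, L is conserved: I₁ω₁ = I₂ω₂.
I₂ = 2.56 × 5.39 = 13.80 kg·m².
ω₂ = I₁ω₁ / I₂ = (5.390)(409 rpm) / (13.80) = 159.8 rpm.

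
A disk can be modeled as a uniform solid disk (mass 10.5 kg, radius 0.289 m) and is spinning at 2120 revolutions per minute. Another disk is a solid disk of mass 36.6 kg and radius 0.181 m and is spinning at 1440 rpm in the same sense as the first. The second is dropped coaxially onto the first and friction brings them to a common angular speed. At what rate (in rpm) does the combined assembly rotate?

|ω_f| ≈ 1730 rpm

No external torque acts about the common axis, so total angular momentum is conserved.
Moments of inertia: I_A = ½(10.5)(0.289)² = 0.4385 kg·m²; I_B = ½(36.6)(0.181)² = 0.5995 kg·m².
Taking A's sense as positive: L = (0.4385)(2120) + (0.5995)(1440) = 1793 kg·m²·rpm.
Combined I = 0.4385 + 0.5995 = 1.038 kg·m².
ω_f = L / I = 1793 / 1.038 = 1727 rpm.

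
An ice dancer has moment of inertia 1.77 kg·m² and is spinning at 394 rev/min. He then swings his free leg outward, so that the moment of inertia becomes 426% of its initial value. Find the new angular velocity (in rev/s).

Angular momentum about the spin axis is conserved since the torque about it is zero.
I₂ = 4.26 × 1.77 = 7.540 kg·m².
ω₂ = I₁ω₁ / I₂ = (1.770)(394 rpm) / (7.540) = 92.49 rpm = 1.541 rev/s.

ω₂ ≈ 1.54 rev/s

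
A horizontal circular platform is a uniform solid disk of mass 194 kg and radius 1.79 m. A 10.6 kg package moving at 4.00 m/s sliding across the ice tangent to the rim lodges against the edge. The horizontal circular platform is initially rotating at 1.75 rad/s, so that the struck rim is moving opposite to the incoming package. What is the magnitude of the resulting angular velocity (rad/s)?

|ω_f| ≈ 1.36 rad/s

The axle reaction passes through the central axle and exerts no torque about it; angular momentum about the central axle is conserved through the impact.
I_p = ½(194)(1.79)² = 310.8 kg·m². Taking the sense of the package's angular momentum as positive, L_{package} = m v R = (10.6)(4.00)(1.79) = 75.90 kg·m²/s.
L_i = −I_p ω_p + m v R = −(310.8)(1.75) + 75.90 = -468.0 kg·m²/s.
After sticking, I_f = I_p + m R² = 310.8 + (10.6)(1.79)² = 344.8 kg·m².
ω_f = L_i / I_f = -468.0 / 344.8 = -1.357 rad/s.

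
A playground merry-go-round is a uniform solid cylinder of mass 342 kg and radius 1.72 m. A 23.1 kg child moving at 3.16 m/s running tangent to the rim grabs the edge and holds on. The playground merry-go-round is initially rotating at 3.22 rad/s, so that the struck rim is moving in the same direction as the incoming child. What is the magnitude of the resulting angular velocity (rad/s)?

About the axle the impulsive forces during the collision are internal, so angular momentum about that axis is conserved.
I_p = ½(342)(1.72)² = 505.9 kg·m². Taking the sense of the child's angular momentum as positive, L_{child} = m v R = (23.1)(3.16)(1.72) = 125.6 kg·m²/s.
L_i = +I_p ω_p + m v R = +(505.9)(3.22) + 125.6 = 1755 kg·m²/s.
After sticking, I_f = I_p + m R² = 505.9 + (23.1)(1.72)² = 574.2 kg·m².
ω_f = L_i / I_f = 1755 / 574.2 = 3.055 rad/s.

|ω_f| ≈ 3.06 rad/s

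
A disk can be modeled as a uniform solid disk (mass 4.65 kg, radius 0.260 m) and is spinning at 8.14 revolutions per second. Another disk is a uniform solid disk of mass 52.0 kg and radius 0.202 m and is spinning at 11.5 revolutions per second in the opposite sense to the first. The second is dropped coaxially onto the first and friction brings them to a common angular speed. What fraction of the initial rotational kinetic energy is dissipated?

No external torque acts about the common axis, so total angular momentum is conserved.
Moments of inertia: I_A = ½(4.65)(0.260)² = 0.1572 kg·m²; I_B = ½(52.0)(0.202)² = 1.061 kg·m².
Taking A's sense as positive: L = (0.1572)(8.14) − (1.061)(11.5) = -10.92 kg·m²·rev/s.
Combined I = 0.1572 + 1.061 = 1.218 kg·m².
ω_f = L / I = -10.92 / 1.218 = -8.966 rev/s.
KE_i = ½ΣIω² = 2975 J; KE_f = ½(1.218)(56.33)² = 1933 J.
Fraction dissipated = (KE_i − KE_f)/KE_i = 0.3503.

fraction ≈ 0.350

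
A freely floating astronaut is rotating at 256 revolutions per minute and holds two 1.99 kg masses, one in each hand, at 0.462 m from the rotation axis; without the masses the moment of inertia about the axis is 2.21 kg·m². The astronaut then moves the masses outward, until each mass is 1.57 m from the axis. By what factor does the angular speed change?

ω₂/ω₁ ≈ 0.255

Angular momentum about the spin axis is conserved since the torque about it is zero.
I₁ = 2.21 + 2(1.99)(0.462)² = 3.060 kg·m²; I₂ = 2.21 + 2(1.99)(1.57)² = 12.02 kg·m².
ω₂/ω₁ = I₁/I₂ = 3.060 / 12.02 = 0.2545.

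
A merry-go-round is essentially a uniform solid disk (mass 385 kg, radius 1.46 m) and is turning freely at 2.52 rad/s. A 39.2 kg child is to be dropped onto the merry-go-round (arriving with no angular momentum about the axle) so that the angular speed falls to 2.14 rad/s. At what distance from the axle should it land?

The added mass arrives with no angular momentum about the axle, and any external torque about the axle is negligible, so the system's angular momentum is conserved.
I_p = ½(385)(1.46)² = 410.3 kg·m².
I_p ω_i = (I_p + m r²) ω_f ⇒ m r² = I_p(ω_i/ω_f − 1) = 410.3(2.52/2.14 − 1) = 72.86 kg·m².
r = √(72.86/39.2) = 1.363 m.

r ≈ 1.36 m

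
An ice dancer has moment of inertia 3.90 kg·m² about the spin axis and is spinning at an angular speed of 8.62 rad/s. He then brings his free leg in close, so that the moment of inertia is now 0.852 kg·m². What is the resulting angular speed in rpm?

ω₂ ≈ 377 rpm

No external torque acts about the spin axis, so angular momentum is conserved.
ω₂ = I₁ω₁ / I₂ = (3.900)(8.62 rad/s) / (0.8520) = 39.46 rad/s = 376.8 rpm.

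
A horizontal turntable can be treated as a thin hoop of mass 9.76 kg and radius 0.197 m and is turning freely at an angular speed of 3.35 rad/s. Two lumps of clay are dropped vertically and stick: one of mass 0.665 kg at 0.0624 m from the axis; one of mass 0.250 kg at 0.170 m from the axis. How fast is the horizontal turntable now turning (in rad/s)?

No external torque acts about the axis; L_before = L_after.
I_p = (9.76)(0.197)² = 0.3788 kg·m².
Added inertia Σmr² = (0.665)(0.0624)² + (0.250)(0.170)² = 0.009814 kg·m²; I_f = 0.3788 + 0.009814 = 0.3886 kg·m².
ω_f = I_p ω_i / I_f = (0.3788)(3.35) / 0.3886 = 3.265 rad/s.

ω_f ≈ 3.27 rad/s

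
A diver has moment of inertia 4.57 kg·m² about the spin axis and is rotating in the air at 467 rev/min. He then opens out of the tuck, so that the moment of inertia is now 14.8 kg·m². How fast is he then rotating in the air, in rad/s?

ω₂ ≈ 15.1 rad/s

No external torque acts about the spin axis, so angular momentum is conserved.
ω₂ = I₁ω₁ / I₂ = (4.570)(467 rpm) / (14.80) = 144.2 rpm = 15.10 rad/s.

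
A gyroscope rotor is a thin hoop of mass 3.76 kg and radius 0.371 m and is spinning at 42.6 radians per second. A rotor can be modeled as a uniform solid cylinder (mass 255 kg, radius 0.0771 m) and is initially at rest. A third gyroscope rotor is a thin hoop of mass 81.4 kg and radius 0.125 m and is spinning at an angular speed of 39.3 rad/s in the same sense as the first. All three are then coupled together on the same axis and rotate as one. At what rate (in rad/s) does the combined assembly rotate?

No external torque acts about the common axis, so total angular momentum is conserved.
Moments of inertia: I_A = (3.76)(0.371)² = 0.5175 kg·m²; I_B = ½(255)(0.0771)² = 0.7579 kg·m²; I_C = (81.4)(0.125)² = 1.272 kg·m².
Taking A's sense as positive: L = (0.5175)(42.6) + (1.272)(39.3) = 72.03 kg·m²·rad/s.
Combined I = 0.5175 + 0.7579 + 1.272 = 2.547 kg·m².
ω_f = L / I = 72.03 / 2.547 = 28.28 rad/s.

|ω_f| ≈ 28.3 rad/s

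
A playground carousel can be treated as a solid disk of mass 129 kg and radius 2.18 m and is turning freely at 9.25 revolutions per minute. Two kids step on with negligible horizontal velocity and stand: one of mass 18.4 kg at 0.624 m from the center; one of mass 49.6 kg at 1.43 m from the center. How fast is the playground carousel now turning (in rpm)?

ω_f ≈ 6.83 rpm

No external torque acts about the center; L_before = L_after.
I_p = ½(129)(2.18)² = 306.5 kg·m².
Added inertia Σmr² = (18.4)(0.624)² + (49.6)(1.43)² = 108.6 kg·m²; I_f = 306.5 + 108.6 = 415.1 kg·m².
ω_f = I_p ω_i / I_f = (306.5)(9.25) / 415.1 = 6.830 rpm.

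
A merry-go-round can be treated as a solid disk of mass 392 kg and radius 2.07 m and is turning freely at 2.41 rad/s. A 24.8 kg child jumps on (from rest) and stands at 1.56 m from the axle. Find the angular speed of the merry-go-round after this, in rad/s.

ω_f ≈ 2.25 rad/s

The added mass arrives with no angular momentum about the axle, and any external torque about the axle is negligible, so the system's angular momentum is conserved.
I_p = ½(392)(2.07)² = 839.8 kg·m².
Added inertia Σmr² = (24.8)(1.56)² = 60.35 kg·m²; I_f = 839.8 + 60.35 = 900.2 kg·m².
ω_f = I_p ω_i / I_f = (839.8)(2.41) / 900.2 = 2.248 rad/s.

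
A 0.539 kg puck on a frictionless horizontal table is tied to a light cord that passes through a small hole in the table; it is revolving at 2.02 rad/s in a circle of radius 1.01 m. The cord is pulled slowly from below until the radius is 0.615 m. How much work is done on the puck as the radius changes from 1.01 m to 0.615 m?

The constraining force is radial, so m r² ω about the center is conserved.
ω₂ = ω₁ (r₁/r₂)² = (2.02)(1.01/0.615)² = 5.448 rad/s.
W = ΔKE = ½m(v₂² − v₁²) = 1.904 J.

W ≈ 1.90 J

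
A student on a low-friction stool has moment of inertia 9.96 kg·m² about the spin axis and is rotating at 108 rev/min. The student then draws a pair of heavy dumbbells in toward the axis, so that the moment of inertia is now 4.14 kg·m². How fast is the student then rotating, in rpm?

No external torque acts about the spin axis, so angular momentum is conserved.
ω₂ = I₁ω₁ / I₂ = (9.960)(108 rpm) / (4.140) = 259.8 rpm.

ω₂ ≈ 260 rpm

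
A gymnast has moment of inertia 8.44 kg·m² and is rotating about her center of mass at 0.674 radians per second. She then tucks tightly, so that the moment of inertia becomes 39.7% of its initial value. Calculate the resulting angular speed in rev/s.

With no external torque about the axis, L is conserved: I₁ω₁ = I₂ω₂.
I₂ = 0.397 × 8.44 = 3.351 kg·m².
ω₂ = I₁ω₁ / I₂ = (8.440)(0.674 rad/s) / (3.351) = 1.698 rad/s = 0.2702 rev/s.

ω₂ ≈ 0.270 rev/s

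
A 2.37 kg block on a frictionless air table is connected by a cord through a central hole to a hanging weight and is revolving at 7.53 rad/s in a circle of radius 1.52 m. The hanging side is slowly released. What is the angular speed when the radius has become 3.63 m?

ω₂ ≈ 1.32 rad/s

The constraining force is radial, so m r² ω about the center is conserved.
ω₂ = ω₁ (r₁/r₂)² = (7.53)(1.52/3.63)² = 1.320 rad/s.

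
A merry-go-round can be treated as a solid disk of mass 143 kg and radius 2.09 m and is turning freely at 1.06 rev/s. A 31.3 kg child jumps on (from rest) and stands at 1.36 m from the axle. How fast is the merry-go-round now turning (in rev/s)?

The added mass arrives with no angular momentum about the axle, and any external torque about the axle is negligible, so the system's angular momentum is conserved.
I_p = ½(143)(2.09)² = 312.3 kg·m².
Added inertia Σmr² = (31.3)(1.36)² = 57.89 kg·m²; I_f = 312.3 + 57.89 = 370.2 kg·m².
ω_f = I_p ω_i / I_f = (312.3)(1.06) / 370.2 = 0.8942 rev/s.

ω_f ≈ 0.894 rev/s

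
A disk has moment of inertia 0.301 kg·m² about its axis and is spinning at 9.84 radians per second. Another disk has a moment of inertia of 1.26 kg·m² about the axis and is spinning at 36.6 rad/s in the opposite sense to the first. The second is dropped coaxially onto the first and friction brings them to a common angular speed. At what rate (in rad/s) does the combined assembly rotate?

|ω_f| ≈ 27.6 rad/s

No external torque acts about the common axis, so total angular momentum is conserved.
Taking A's sense as positive: L = (0.3010)(9.84) − (1.260)(36.6) = -43.15 kg·m²·rad/s.
Combined I = 0.3010 + 1.260 = 1.561 kg·m².
ω_f = L / I = -43.15 / 1.561 = -27.65 rad/s.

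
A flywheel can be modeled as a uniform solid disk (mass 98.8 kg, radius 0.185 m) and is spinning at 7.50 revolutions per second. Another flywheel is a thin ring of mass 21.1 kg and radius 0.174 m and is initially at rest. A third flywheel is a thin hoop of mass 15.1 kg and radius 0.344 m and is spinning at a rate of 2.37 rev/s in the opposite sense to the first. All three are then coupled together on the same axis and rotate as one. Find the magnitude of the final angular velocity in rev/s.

The coupling torques are internal; angular momentum about the shared axis is conserved.
Moments of inertia: I_A = ½(98.8)(0.185)² = 1.691 kg·m²; I_B = (21.1)(0.174)² = 0.6388 kg·m²; I_C = (15.1)(0.344)² = 1.787 kg·m².
Taking A's sense as positive: L = (1.691)(7.50) − (1.787)(2.37) = 8.445 kg·m²·rev/s.
Combined I = 1.691 + 0.6388 + 1.787 = 4.116 kg·m².
ω_f = L / I = 8.445 / 4.116 = 2.052 rev/s.

|ω_f| ≈ 2.05 rev/s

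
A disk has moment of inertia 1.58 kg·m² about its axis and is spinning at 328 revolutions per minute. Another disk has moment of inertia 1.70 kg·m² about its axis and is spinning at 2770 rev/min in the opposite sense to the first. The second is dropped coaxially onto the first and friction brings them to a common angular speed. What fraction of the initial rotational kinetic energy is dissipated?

fraction ≈ 0.595

No external torque acts about the common axis, so total angular momentum is conserved.
Taking A's sense as positive: L = (1.580)(328) − (1.700)(2770) = -4191 kg·m²·rpm.
Combined I = 1.580 + 1.700 = 3.280 kg·m².
ω_f = L / I = -4191 / 3.280 = -1278 rpm.
KE_i = ½ΣIω² = 72450 J; KE_f = ½(3.280)(133.8)² = 29360 J.
Fraction dissipated = (KE_i − KE_f)/KE_i = 0.5948.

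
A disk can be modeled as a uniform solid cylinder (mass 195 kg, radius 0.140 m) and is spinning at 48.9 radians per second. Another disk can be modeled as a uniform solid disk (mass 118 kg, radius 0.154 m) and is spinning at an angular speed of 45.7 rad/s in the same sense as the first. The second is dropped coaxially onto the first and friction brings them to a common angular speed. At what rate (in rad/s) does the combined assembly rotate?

No external torque acts about the common axis, so total angular momentum is conserved.
Moments of inertia: I_A = ½(195)(0.140)² = 1.911 kg·m²; I_B = ½(118)(0.154)² = 1.399 kg·m².
Taking A's sense as positive: L = (1.911)(48.9) + (1.399)(45.7) = 157.4 kg·m²·rad/s.
Combined I = 1.911 + 1.399 = 3.310 kg·m².
ω_f = L / I = 157.4 / 3.310 = 47.55 rad/s.

|ω_f| ≈ 47.5 rad/s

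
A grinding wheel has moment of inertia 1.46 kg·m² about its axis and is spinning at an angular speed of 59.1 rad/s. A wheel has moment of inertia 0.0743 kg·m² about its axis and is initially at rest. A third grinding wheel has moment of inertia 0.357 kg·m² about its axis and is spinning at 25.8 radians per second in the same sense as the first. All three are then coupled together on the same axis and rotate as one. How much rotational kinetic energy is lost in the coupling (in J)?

No external torque acts about the common axis, so total angular momentum is conserved.
Taking A's sense as positive: L = (1.460)(59.1) + (0.3570)(25.8) = 95.50 kg·m²·rad/s.
Combined I = 1.460 + 0.07430 + 0.3570 = 1.891 kg·m².
ω_f = L / I = 95.50 / 1.891 = 50.49 rad/s.
KE_i = ½ΣIω² = 2669 J; KE_f = ½(1.891)(50.49)² = 2411 J.

ΔKE lost ≈ 258 J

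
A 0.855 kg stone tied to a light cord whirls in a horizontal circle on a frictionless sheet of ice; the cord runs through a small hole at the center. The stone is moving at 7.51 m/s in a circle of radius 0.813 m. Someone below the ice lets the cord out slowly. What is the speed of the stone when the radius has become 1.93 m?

v₂ ≈ 3.16 m/s

The only horizontal force on the mass is along the cord (radial), so it exerts no torque about the hole and angular momentum m v r is conserved.
v₂ = v₁ r₁ / r₂ = (7.51)(0.813) / (1.93) = 3.164 m/s.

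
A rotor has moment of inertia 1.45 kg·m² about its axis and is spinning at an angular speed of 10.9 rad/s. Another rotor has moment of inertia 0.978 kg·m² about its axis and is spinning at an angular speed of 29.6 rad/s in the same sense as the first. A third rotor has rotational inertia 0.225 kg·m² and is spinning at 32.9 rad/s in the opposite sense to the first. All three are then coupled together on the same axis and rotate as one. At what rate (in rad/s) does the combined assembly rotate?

No external torque acts about the common axis, so total angular momentum is conserved.
Taking A's sense as positive: L = (1.450)(10.9) + (0.9780)(29.6) − (0.2250)(32.9) = 37.35 kg·m²·rad/s.
Combined I = 1.450 + 0.9780 + 0.2250 = 2.653 kg·m².
ω_f = L / I = 37.35 / 2.653 = 14.08 rad/s.

|ω_f| ≈ 14.1 rad/s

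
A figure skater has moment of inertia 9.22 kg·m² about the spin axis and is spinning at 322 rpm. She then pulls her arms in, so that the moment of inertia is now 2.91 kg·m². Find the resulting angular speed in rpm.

Angular momentum about the spin axis is conserved since the torque about it is zero.
ω₂ = I₁ω₁ / I₂ = (9.220)(322 rpm) / (2.910) = 1020 rpm.

ω₂ ≈ 1020 rpm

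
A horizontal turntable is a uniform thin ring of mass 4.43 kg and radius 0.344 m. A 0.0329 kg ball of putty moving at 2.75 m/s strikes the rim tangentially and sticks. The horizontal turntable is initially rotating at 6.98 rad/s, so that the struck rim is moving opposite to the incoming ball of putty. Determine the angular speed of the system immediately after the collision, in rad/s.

About the axle the impulsive forces during the collision are internal, so angular momentum about that axis is conserved.
I_p = (4.43)(0.344)² = 0.5242 kg·m². Taking the sense of the ball of putty's angular momentum as positive, L_{ball} = m v R = (0.0329)(2.75)(0.344) = 0.03112 kg·m²/s.
L_i = −I_p ω_p + m v R = −(0.5242)(6.98) + 0.03112 = -3.628 kg·m²/s.
After sticking, I_f = I_p + m R² = 0.5242 + (0.0329)(0.344)² = 0.5281 kg·m².
ω_f = L_i / I_f = -3.628 / 0.5281 = -6.870 rad/s.

|ω_f| ≈ 6.87 rad/s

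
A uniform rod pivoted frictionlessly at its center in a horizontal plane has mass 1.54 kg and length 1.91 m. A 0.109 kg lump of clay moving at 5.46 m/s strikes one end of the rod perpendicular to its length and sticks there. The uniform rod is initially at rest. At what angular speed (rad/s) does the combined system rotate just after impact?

About the pivot the impulsive forces during the collision are internal, so angular momentum about that axis is conserved.
I_p = (1/12)(1.54)(1.91)² = 0.4682 kg·m². Taking the sense of the lump of clay's angular momentum as positive, L_{lump} = m v R = (0.109)(5.46)(1.91/2) = 0.5684 kg·m²/s.
L_i = 0 + 0.5684 = 0.5684 kg·m²/s.
After sticking, I_f = I_p + m R² = 0.4682 + (0.109)(1.91/2)² = 0.5676 kg·m².
ω_f = L_i / I_f = 0.5684 / 0.5676 = 1.001 rad/s.

|ω_f| ≈ 1.00 rad/s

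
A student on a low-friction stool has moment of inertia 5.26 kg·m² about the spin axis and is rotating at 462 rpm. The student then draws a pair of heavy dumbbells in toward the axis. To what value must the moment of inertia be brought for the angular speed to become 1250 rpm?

No external torque acts about the spin axis, so angular momentum is conserved.
I₂ = I₁ω₁ / ω₂ = (5.26)(462) / (1250) = 1.944 kg·m².

I₂ ≈ 1.94 kg·m²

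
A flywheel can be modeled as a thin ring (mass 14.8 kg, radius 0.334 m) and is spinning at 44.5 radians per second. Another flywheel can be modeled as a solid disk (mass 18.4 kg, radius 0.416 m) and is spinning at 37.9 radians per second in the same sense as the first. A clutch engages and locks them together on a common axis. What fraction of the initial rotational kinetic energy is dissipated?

No external torque acts about the common axis, so total angular momentum is conserved.
Moments of inertia: I_A = (14.8)(0.334)² = 1.651 kg·m²; I_B = ½(18.4)(0.416)² = 1.592 kg·m².
Taking A's sense as positive: L = (1.651)(44.5) + (1.592)(37.9) = 133.8 kg·m²·rad/s.
Combined I = 1.651 + 1.592 = 3.243 kg·m².
ω_f = L / I = 133.8 / 3.243 = 41.26 rad/s.
KE_i = ½ΣIω² = 2778 J; KE_f = ½(3.243)(41.26)² = 2761 J.
Fraction dissipated = (KE_i − KE_f)/KE_i = 0.006354.

fraction ≈ 0.00635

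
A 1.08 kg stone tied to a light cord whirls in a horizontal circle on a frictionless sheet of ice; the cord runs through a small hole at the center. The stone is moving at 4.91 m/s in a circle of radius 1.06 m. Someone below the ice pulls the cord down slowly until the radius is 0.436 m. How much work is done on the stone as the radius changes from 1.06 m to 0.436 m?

W ≈ 63.9 J

Central (radial) force ⇒ zero torque about the center ⇒ m v r is constant.
v₂ = v₁ r₁ / r₂ = (4.91)(1.06) / (0.436) = 11.94 m/s.
W = ΔKE = ½m(v₂² − v₁²) = 63.93 J.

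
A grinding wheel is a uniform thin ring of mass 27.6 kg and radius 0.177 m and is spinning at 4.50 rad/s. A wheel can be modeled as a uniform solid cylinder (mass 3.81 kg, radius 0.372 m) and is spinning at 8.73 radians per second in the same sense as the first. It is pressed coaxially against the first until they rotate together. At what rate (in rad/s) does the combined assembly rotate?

|ω_f| ≈ 5.49 rad/s

No external torque acts about the common axis, so total angular momentum is conserved.
Moments of inertia: I_A = (27.6)(0.177)² = 0.8647 kg·m²; I_B = ½(3.81)(0.372)² = 0.2636 kg·m².
Taking A's sense as positive: L = (0.8647)(4.50) + (0.2636)(8.73) = 6.192 kg·m²·rad/s.
Combined I = 0.8647 + 0.2636 = 1.128 kg·m².
ω_f = L / I = 6.192 / 1.128 = 5.488 rad/s.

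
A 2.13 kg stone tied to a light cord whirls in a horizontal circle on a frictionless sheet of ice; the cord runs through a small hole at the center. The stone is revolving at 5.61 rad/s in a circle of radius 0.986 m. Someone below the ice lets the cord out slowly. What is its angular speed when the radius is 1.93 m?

The constraining force is radial, so m r² ω about the center is conserved.
ω₂ = ω₁ (r₁/r₂)² = (5.61)(0.986/1.93)² = 1.464 rad/s.

ω₂ ≈ 1.46 rad/s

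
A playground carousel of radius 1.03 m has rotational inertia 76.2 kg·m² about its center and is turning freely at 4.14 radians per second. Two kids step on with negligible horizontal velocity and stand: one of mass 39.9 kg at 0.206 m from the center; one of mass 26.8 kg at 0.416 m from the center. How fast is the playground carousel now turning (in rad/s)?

The added mass arrives with no angular momentum about the center, and any external torque about the center is negligible, so the system's angular momentum is conserved.
Added inertia Σmr² = (39.9)(0.206)² + (26.8)(0.416)² = 6.331 kg·m²; I_f = 76.20 + 6.331 = 82.53 kg·m².
ω_f = I_p ω_i / I_f = (76.20)(4.14) / 82.53 = 3.822 rad/s.

ω_f ≈ 3.82 rad/s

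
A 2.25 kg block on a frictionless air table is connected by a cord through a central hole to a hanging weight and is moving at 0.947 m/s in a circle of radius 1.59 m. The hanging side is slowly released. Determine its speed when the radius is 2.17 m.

v₂ ≈ 0.694 m/s

Central (radial) force ⇒ zero torque about the center ⇒ m v r is constant.
v₂ = v₁ r₁ / r₂ = (0.947)(1.59) / (2.17) = 0.6939 m/s.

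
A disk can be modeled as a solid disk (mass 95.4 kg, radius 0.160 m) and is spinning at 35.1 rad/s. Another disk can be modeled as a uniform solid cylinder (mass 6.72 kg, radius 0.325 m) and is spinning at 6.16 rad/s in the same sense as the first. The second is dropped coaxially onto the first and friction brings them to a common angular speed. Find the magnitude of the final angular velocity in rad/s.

The coupling torques are internal; angular momentum about the shared axis is conserved.
Moments of inertia: I_A = ½(95.4)(0.160)² = 1.221 kg·m²; I_B = ½(6.72)(0.325)² = 0.3549 kg·m².
Taking A's sense as positive: L = (1.221)(35.1) + (0.3549)(6.16) = 45.05 kg·m²·rad/s.
Combined I = 1.221 + 0.3549 = 1.576 kg·m².
ω_f = L / I = 45.05 / 1.576 = 28.58 rad/s.

|ω_f| ≈ 28.6 rad/s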